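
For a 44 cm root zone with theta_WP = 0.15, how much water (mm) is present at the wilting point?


Step 1: Water (mm) = theta_WP * depth * 10
Step 2: Water = 0.15 * 44 * 10
Step 3: Water = 66.0 mm

66.0


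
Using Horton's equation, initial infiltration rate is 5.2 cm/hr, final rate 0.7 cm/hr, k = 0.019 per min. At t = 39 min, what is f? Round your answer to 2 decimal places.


Step 1: f = fc + (f0 - fc) * exp(-k * t)
Step 2: exp(-0.019 * 39) = 0.476637
Step 3: f = 0.7 + (5.2 - 0.7) * 0.476637
Step 4: f = 0.7 + 4.5 * 0.476637
Step 5: f = 2.84 cm/hr

2.84


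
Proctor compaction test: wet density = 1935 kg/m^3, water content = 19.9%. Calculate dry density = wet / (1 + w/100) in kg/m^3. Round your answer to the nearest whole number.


Step 1: Dry density = wet density / (1 + w/100)
Step 2: Dry density = 1935 / (1 + 19.9/100)
Step 3: Dry density = 1935 / 1.199
Step 4: Dry density = 1614 kg/m^3

1614


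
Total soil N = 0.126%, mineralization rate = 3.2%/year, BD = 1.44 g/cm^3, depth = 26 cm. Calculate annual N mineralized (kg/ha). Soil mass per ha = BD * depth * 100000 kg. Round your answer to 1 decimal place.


Step 1: Soil mass per ha = BD * depth * 100000 = 1.44 * 26 * 100000 = 3744000 kg
Step 2: Total N pool = soil mass * N%/100 = 3744000 * 0.126/100 = 4717.44 kg/ha
Step 3: N mineralized = N pool * rate%/100 = 4717.44 * 3.2/100 = 151.0 kg/ha/yr

151.0


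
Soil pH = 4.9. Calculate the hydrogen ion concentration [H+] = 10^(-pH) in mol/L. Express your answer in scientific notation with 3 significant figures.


Step 1: [H+] = 10^(-pH)
Step 2: [H+] = 10^(-4.9)
Step 3: [H+] = 1.26e-05 mol/L

1.26e-05


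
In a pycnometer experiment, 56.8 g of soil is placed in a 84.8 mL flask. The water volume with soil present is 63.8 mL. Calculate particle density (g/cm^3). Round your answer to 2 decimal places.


Step 1: Volume of solids = flask volume - water volume with soil
Step 2: V_solids = 84.8 - 63.8 = 21.0 mL
Step 3: Particle density = mass / V_solids = 56.8 / 21.0 = 2.7 g/cm^3

2.7


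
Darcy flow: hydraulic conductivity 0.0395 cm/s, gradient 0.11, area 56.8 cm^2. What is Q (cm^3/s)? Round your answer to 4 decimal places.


Step 1: Apply Darcy's law: Q = K * i * A
Step 2: Q = 0.0395 * 0.11 * 56.8
Step 3: Q = 0.2468 cm^3/s

0.2468


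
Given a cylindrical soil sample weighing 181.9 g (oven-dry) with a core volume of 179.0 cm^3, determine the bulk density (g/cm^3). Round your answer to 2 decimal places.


Step 1: Identify the formula: BD = dry mass / volume
Step 2: Substitute values: BD = 181.9 / 179.0
Step 3: BD = 1.02 g/cm^3

1.02


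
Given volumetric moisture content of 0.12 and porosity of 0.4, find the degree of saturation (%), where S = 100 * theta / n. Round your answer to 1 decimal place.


Step 1: S = 100 * theta_v / n
Step 2: S = 100 * 0.12 / 0.4
Step 3: S = 30.0%

30.0


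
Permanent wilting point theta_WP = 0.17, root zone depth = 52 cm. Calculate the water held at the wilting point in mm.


Step 1: Water (mm) = theta_WP * depth * 10
Step 2: Water = 0.17 * 52 * 10
Step 3: Water = 88.4 mm

88.4


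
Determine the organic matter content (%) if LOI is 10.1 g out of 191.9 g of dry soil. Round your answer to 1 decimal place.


Step 1: OM% = 100 * LOI / sample mass
Step 2: OM = 100 * 10.1 / 191.9
Step 3: OM = 5.3%

5.3


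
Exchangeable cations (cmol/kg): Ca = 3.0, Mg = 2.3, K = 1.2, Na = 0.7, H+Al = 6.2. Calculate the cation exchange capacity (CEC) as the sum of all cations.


Step 1: CEC = Ca + Mg + K + Na + (H+Al)
Step 2: CEC = 3.0 + 2.3 + 1.2 + 0.7 + 6.2
Step 3: CEC = 13.4 cmol/kg

13.4


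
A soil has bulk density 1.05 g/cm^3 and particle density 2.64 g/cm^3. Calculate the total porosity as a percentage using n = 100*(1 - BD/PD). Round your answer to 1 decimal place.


Step 1: Formula: n = 100 * (1 - BD / PD)
Step 2: n = 100 * (1 - 1.05 / 2.64)
Step 3: n = 100 * (1 - 0.39773)
Step 4: n = 60.2%

60.2


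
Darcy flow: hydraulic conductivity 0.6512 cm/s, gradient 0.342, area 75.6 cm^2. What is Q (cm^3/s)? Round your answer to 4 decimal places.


Step 1: Apply Darcy's law: Q = K * i * A
Step 2: Q = 0.6512 * 0.342 * 75.6
Step 3: Q = 16.8369 cm^3/s

16.8369


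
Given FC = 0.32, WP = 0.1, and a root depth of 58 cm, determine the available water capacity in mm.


Step 1: Available water = (FC - WP) * depth * 10
Step 2: AW = (0.32 - 0.1) * 58 * 10
Step 3: AW = 0.22 * 58 * 10
Step 4: AW = 127.6 mm

127.6


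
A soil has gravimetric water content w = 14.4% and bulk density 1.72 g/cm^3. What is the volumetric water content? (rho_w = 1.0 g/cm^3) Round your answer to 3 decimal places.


Step 1: theta = (w / 100) * BD / rho_w
Step 2: theta = (14.4 / 100) * 1.72 / 1.0
Step 3: theta = 0.144 * 1.72
Step 4: theta = 0.248

0.248


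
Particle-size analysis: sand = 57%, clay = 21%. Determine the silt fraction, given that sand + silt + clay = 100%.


Step 1: sand + silt + clay = 100%
Step 2: silt = 100 - sand - clay
Step 3: silt = 100 - 57 - 21
Step 4: silt = 22%

22


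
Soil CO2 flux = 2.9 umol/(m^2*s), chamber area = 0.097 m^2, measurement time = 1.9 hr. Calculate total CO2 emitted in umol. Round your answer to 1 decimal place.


Step 1: Convert time to seconds: 1.9 hr * 3600 = 6840.0 s
Step 2: Total = flux * area * time_s
Step 3: Total = 2.9 * 0.097 * 6840.0
Step 4: Total = 1924.1 umol

1924.1


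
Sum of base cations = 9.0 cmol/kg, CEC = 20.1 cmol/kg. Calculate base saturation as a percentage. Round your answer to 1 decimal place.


Step 1: BS = 100 * (sum of bases) / CEC
Step 2: BS = 100 * 9.0 / 20.1
Step 3: BS = 44.8%

44.8


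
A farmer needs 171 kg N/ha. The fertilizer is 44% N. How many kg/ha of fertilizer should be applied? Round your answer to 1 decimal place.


Step 1: Fertilizer rate = target N / (N content / 100)
Step 2: Rate = 171 / (44 / 100)
Step 3: Rate = 171 / 0.44
Step 4: Rate = 388.6 kg/ha

388.6


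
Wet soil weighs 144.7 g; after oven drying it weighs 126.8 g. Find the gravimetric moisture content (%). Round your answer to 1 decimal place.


Step 1: Water mass = wet - dry = 144.7 - 126.8 = 17.9 g
Step 2: w = 100 * water mass / dry mass
Step 3: w = 100 * 17.9 / 126.8 = 14.1%

14.1


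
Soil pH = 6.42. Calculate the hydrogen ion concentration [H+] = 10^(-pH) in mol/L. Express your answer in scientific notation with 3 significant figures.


Step 1: [H+] = 10^(-pH)
Step 2: [H+] = 10^(-6.42)
Step 3: [H+] = 3.80e-07 mol/L

3.80e-07


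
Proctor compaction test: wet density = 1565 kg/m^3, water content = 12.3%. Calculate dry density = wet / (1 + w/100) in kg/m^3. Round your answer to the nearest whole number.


Step 1: Dry density = wet density / (1 + w/100)
Step 2: Dry density = 1565 / (1 + 12.3/100)
Step 3: Dry density = 1565 / 1.123
Step 4: Dry density = 1394 kg/m^3

1394


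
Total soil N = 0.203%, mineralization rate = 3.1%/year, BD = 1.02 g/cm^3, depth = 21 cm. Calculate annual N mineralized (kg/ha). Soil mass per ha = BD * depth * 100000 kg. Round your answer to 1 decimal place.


Step 1: Soil mass per ha = BD * depth * 100000 = 1.02 * 21 * 100000 = 2142000 kg
Step 2: Total N pool = soil mass * N%/100 = 2142000 * 0.203/100 = 4348.26 kg/ha
Step 3: N mineralized = N pool * rate%/100 = 4348.26 * 3.1/100 = 134.8 kg/ha/yr

134.8


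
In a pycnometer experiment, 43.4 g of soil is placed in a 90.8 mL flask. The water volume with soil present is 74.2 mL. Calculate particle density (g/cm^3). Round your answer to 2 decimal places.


Step 1: Volume of solids = flask volume - water volume with soil
Step 2: V_solids = 90.8 - 74.2 = 16.6 mL
Step 3: Particle density = mass / V_solids = 43.4 / 16.6 = 2.61 g/cm^3

2.61


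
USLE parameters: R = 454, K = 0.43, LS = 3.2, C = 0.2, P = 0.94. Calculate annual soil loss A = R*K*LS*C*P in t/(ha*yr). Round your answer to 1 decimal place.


Step 1: A = R * K * LS * C * P
Step 2: R * K = 454 * 0.43 = 195.22
Step 3: (R*K) * LS = 195.22 * 3.2 = 624.704
Step 4: * C * P = 624.704 * 0.2 * 0.94 = 117.4
Step 5: A = 117.4 t/(ha*yr)

117.4


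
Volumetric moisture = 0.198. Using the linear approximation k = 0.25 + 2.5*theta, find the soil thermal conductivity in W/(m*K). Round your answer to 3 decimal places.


Step 1: k = 0.25 + 2.5 * theta
Step 2: k = 0.25 + 2.5 * 0.198
Step 3: k = 0.25 + 0.495
Step 4: k = 0.745 W/(m*K)

0.745


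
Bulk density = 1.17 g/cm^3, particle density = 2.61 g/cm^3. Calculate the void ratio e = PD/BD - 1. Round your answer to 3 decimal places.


Step 1: e = PD / BD - 1
Step 2: e = 2.61 / 1.17 - 1
Step 3: e = 2.23077 - 1
Step 4: e = 1.231

1.231


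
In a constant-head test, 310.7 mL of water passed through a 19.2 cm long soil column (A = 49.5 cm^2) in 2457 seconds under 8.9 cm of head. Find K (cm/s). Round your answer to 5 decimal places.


Step 1: K = Q * L / (A * t * h)
Step 2: Numerator = 310.7 * 19.2 = 5965.44
Step 3: Denominator = 49.5 * 2457 * 8.9 = 1082431.35
Step 4: K = 5965.44 / 1082431.35 = 0.00551 cm/s

0.00551


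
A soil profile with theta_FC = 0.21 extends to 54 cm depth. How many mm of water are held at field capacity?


Step 1: Water (mm) = theta_FC * depth (cm) * 10
Step 2: Water = 0.21 * 54 * 10
Step 3: Water = 113.4 mm

113.4


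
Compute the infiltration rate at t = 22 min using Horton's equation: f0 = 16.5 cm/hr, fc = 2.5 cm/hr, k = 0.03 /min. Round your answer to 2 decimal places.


Step 1: f = fc + (f0 - fc) * exp(-k * t)
Step 2: exp(-0.03 * 22) = 0.516851
Step 3: f = 2.5 + (16.5 - 2.5) * 0.516851
Step 4: f = 2.5 + 14.0 * 0.516851
Step 5: f = 9.74 cm/hr

9.74


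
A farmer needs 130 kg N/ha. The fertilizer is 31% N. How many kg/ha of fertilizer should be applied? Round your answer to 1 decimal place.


Step 1: Fertilizer rate = target N / (N content / 100)
Step 2: Rate = 130 / (31 / 100)
Step 3: Rate = 130 / 0.31
Step 4: Rate = 419.4 kg/ha

419.4


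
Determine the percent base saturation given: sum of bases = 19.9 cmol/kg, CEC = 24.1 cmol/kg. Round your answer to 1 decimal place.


Step 1: BS = 100 * (sum of bases) / CEC
Step 2: BS = 100 * 19.9 / 24.1
Step 3: BS = 82.6%

82.6


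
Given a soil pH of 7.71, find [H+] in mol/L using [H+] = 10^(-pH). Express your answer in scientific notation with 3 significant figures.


Step 1: [H+] = 10^(-pH)
Step 2: [H+] = 10^(-7.71)
Step 3: [H+] = 1.95e-08 mol/L

1.95e-08


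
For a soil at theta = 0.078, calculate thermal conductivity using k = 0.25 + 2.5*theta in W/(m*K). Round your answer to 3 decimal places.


Step 1: k = 0.25 + 2.5 * theta
Step 2: k = 0.25 + 2.5 * 0.078
Step 3: k = 0.25 + 0.195
Step 4: k = 0.445 W/(m*K)

0.445


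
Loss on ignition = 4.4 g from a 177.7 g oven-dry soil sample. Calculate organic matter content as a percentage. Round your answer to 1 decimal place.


Step 1: OM% = 100 * LOI / sample mass
Step 2: OM = 100 * 4.4 / 177.7
Step 3: OM = 2.5%

2.5


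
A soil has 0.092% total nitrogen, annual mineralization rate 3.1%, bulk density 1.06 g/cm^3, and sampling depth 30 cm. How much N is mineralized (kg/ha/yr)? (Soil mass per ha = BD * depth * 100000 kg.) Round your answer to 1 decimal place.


Step 1: Soil mass per ha = BD * depth * 100000 = 1.06 * 30 * 100000 = 3180000 kg
Step 2: Total N pool = soil mass * N%/100 = 3180000 * 0.092/100 = 2925.6 kg/ha
Step 3: N mineralized = N pool * rate%/100 = 2925.6 * 3.1/100 = 90.7 kg/ha/yr

90.7


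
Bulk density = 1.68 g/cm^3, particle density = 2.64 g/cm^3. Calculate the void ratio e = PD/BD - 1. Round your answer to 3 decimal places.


Step 1: e = PD / BD - 1
Step 2: e = 2.64 / 1.68 - 1
Step 3: e = 1.57143 - 1
Step 4: e = 0.571

0.571


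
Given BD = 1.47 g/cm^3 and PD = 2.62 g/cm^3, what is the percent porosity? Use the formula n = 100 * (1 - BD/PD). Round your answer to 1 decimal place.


Step 1: Formula: n = 100 * (1 - BD / PD)
Step 2: n = 100 * (1 - 1.47 / 2.62)
Step 3: n = 100 * (1 - 0.56107)
Step 4: n = 43.9%

43.9


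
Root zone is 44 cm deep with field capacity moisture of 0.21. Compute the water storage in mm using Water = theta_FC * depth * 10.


Step 1: Water (mm) = theta_FC * depth (cm) * 10
Step 2: Water = 0.21 * 44 * 10
Step 3: Water = 92.4 mm

92.4


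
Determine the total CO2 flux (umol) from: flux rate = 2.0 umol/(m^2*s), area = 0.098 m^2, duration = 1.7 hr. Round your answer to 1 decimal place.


Step 1: Convert time to seconds: 1.7 hr * 3600 = 6120.0 s
Step 2: Total = flux * area * time_s
Step 3: Total = 2.0 * 0.098 * 6120.0
Step 4: Total = 1199.5 umol

1199.5


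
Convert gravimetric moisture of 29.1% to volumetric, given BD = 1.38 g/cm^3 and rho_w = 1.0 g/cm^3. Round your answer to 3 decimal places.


Step 1: theta = (w / 100) * BD / rho_w
Step 2: theta = (29.1 / 100) * 1.38 / 1.0
Step 3: theta = 0.291 * 1.38
Step 4: theta = 0.402

0.402


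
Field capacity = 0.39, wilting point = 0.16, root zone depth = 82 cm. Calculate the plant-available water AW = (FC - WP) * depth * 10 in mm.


Step 1: Available water = (FC - WP) * depth * 10
Step 2: AW = (0.39 - 0.16) * 82 * 10
Step 3: AW = 0.23 * 82 * 10
Step 4: AW = 188.6 mm

188.6


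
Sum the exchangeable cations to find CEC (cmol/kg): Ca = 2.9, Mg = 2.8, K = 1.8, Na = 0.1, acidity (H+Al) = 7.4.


Step 1: CEC = Ca + Mg + K + Na + (H+Al)
Step 2: CEC = 2.9 + 2.8 + 1.8 + 0.1 + 7.4
Step 3: CEC = 15.0 cmol/kg

15.0


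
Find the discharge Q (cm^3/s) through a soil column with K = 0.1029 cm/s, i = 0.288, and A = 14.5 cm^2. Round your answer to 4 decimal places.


Step 1: Apply Darcy's law: Q = K * i * A
Step 2: Q = 0.1029 * 0.288 * 14.5
Step 3: Q = 0.4297 cm^3/s

0.4297


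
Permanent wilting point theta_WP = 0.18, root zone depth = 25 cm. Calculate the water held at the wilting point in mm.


Step 1: Water (mm) = theta_WP * depth * 10
Step 2: Water = 0.18 * 25 * 10
Step 3: Water = 45.0 mm

45.0


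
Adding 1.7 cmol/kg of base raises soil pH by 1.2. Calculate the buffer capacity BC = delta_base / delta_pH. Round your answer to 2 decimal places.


Step 1: BC = change in base / change in pH
Step 2: BC = 1.7 / 1.2
Step 3: BC = 1.42 cmol/(kg*pH unit)

1.42


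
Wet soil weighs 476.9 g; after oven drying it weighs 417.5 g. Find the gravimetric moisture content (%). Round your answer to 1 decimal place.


Step 1: Water mass = wet - dry = 476.9 - 417.5 = 59.4 g
Step 2: w = 100 * water mass / dry mass
Step 3: w = 100 * 59.4 / 417.5 = 14.2%

14.2


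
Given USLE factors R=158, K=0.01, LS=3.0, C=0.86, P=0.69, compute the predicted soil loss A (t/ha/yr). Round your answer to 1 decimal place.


Step 1: A = R * K * LS * C * P
Step 2: R * K = 158 * 0.01 = 1.58
Step 3: (R*K) * LS = 1.58 * 3.0 = 4.74
Step 4: * C * P = 4.74 * 0.86 * 0.69 = 2.8
Step 5: A = 2.8 t/(ha*yr)

2.8


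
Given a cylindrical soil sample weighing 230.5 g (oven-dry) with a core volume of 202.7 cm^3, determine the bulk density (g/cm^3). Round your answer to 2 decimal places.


Step 1: Identify the formula: BD = dry mass / volume
Step 2: Substitute values: BD = 230.5 / 202.7
Step 3: BD = 1.14 g/cm^3

1.14


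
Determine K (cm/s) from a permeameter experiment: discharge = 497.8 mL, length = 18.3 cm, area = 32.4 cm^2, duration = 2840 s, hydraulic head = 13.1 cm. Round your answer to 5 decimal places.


Step 1: K = Q * L / (A * t * h)
Step 2: Numerator = 497.8 * 18.3 = 9109.74
Step 3: Denominator = 32.4 * 2840 * 13.1 = 1205409.6
Step 4: K = 9109.74 / 1205409.6 = 0.00756 cm/s

0.00756


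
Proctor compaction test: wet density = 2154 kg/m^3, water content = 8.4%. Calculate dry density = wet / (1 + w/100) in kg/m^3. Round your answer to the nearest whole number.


Step 1: Dry density = wet density / (1 + w/100)
Step 2: Dry density = 2154 / (1 + 8.4/100)
Step 3: Dry density = 2154 / 1.084
Step 4: Dry density = 1987 kg/m^3

1987


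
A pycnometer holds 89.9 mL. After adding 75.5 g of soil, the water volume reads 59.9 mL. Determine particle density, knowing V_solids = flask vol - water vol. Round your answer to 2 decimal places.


Step 1: Volume of solids = flask volume - water volume with soil
Step 2: V_solids = 89.9 - 59.9 = 30.0 mL
Step 3: Particle density = mass / V_solids = 75.5 / 30.0 = 2.52 g/cm^3

2.52


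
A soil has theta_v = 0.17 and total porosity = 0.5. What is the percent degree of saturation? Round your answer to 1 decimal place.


Step 1: S = 100 * theta_v / n
Step 2: S = 100 * 0.17 / 0.5
Step 3: S = 34.0%

34.0


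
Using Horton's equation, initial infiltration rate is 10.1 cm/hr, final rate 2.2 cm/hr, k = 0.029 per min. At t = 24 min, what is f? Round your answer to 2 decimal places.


Step 1: f = fc + (f0 - fc) * exp(-k * t)
Step 2: exp(-0.029 * 24) = 0.498576
Step 3: f = 2.2 + (10.1 - 2.2) * 0.498576
Step 4: f = 2.2 + 7.9 * 0.498576
Step 5: f = 6.14 cm/hr

6.14


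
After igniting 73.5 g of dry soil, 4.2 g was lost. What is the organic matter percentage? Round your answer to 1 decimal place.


Step 1: OM% = 100 * LOI / sample mass
Step 2: OM = 100 * 4.2 / 73.5
Step 3: OM = 5.7%

5.7


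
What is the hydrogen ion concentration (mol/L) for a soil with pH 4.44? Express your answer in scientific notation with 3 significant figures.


Step 1: [H+] = 10^(-pH)
Step 2: [H+] = 10^(-4.44)
Step 3: [H+] = 3.63e-05 mol/L

3.63e-05


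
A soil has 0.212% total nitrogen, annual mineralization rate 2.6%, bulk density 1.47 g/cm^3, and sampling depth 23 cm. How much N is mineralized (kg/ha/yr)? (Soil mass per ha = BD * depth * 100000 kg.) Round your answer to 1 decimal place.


Step 1: Soil mass per ha = BD * depth * 100000 = 1.47 * 23 * 100000 = 3381000 kg
Step 2: Total N pool = soil mass * N%/100 = 3381000 * 0.212/100 = 7167.72 kg/ha
Step 3: N mineralized = N pool * rate%/100 = 7167.72 * 2.6/100 = 186.4 kg/ha/yr

186.4


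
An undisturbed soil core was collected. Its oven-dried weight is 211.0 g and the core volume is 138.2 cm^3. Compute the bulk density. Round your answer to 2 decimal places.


Step 1: Identify the formula: BD = dry mass / volume
Step 2: Substitute values: BD = 211.0 / 138.2
Step 3: BD = 1.53 g/cm^3

1.53


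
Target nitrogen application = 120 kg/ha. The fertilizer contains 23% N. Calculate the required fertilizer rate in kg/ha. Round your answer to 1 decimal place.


Step 1: Fertilizer rate = target N / (N content / 100)
Step 2: Rate = 120 / (23 / 100)
Step 3: Rate = 120 / 0.23
Step 4: Rate = 521.7 kg/ha

521.7


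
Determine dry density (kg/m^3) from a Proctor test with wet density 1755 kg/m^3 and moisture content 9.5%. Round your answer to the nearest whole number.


Step 1: Dry density = wet density / (1 + w/100)
Step 2: Dry density = 1755 / (1 + 9.5/100)
Step 3: Dry density = 1755 / 1.095
Step 4: Dry density = 1603 kg/m^3

1603


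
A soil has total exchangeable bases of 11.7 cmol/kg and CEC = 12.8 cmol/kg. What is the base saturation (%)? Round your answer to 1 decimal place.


Step 1: BS = 100 * (sum of bases) / CEC
Step 2: BS = 100 * 11.7 / 12.8
Step 3: BS = 91.4%

91.4


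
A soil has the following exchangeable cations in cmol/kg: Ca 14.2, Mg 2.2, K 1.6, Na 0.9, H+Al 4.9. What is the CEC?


Step 1: CEC = Ca + Mg + K + Na + (H+Al)
Step 2: CEC = 14.2 + 2.2 + 1.6 + 0.9 + 4.9
Step 3: CEC = 23.8 cmol/kg

23.8


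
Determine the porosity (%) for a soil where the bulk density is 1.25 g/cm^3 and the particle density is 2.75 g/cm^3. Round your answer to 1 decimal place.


Step 1: Formula: n = 100 * (1 - BD / PD)
Step 2: n = 100 * (1 - 1.25 / 2.75)
Step 3: n = 100 * (1 - 0.45455)
Step 4: n = 54.5%

54.5


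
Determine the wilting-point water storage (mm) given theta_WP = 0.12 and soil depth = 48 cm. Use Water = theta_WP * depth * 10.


Step 1: Water (mm) = theta_WP * depth * 10
Step 2: Water = 0.12 * 48 * 10
Step 3: Water = 57.6 mm

57.6


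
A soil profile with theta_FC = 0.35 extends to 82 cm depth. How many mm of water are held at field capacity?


Step 1: Water (mm) = theta_FC * depth (cm) * 10
Step 2: Water = 0.35 * 82 * 10
Step 3: Water = 287.0 mm

287.0


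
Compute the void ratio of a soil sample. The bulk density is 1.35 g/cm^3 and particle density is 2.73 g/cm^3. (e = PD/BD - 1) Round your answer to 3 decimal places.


Step 1: e = PD / BD - 1
Step 2: e = 2.73 / 1.35 - 1
Step 3: e = 2.02222 - 1
Step 4: e = 1.022

1.022


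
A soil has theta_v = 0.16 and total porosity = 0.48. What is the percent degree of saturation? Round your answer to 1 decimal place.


Step 1: S = 100 * theta_v / n
Step 2: S = 100 * 0.16 / 0.48
Step 3: S = 33.3%

33.3


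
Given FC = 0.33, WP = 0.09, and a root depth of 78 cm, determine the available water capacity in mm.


Step 1: Available water = (FC - WP) * depth * 10
Step 2: AW = (0.33 - 0.09) * 78 * 10
Step 3: AW = 0.24 * 78 * 10
Step 4: AW = 187.2 mm

187.2


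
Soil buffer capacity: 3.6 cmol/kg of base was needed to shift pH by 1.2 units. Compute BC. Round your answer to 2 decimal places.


Step 1: BC = change in base / change in pH
Step 2: BC = 3.6 / 1.2
Step 3: BC = 3.0 cmol/(kg*pH unit)

3.0


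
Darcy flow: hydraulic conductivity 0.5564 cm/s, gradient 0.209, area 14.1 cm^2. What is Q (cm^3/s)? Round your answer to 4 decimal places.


Step 1: Apply Darcy's law: Q = K * i * A
Step 2: Q = 0.5564 * 0.209 * 14.1
Step 3: Q = 1.6397 cm^3/s

1.6397


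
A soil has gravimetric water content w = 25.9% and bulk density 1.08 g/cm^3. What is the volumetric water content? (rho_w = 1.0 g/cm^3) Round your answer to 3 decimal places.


Step 1: theta = (w / 100) * BD / rho_w
Step 2: theta = (25.9 / 100) * 1.08 / 1.0
Step 3: theta = 0.259 * 1.08
Step 4: theta = 0.28

0.28


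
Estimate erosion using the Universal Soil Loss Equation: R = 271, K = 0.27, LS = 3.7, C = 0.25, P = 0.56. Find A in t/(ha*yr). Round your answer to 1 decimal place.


Step 1: A = R * K * LS * C * P
Step 2: R * K = 271 * 0.27 = 73.17
Step 3: (R*K) * LS = 73.17 * 3.7 = 270.729
Step 4: * C * P = 270.729 * 0.25 * 0.56 = 37.9
Step 5: A = 37.9 t/(ha*yr)

37.9


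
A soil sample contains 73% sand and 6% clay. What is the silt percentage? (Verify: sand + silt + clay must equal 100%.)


Step 1: sand + silt + clay = 100%
Step 2: silt = 100 - sand - clay
Step 3: silt = 100 - 73 - 6
Step 4: silt = 21%

21


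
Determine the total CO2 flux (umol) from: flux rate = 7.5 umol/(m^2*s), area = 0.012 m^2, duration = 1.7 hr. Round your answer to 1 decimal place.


Step 1: Convert time to seconds: 1.7 hr * 3600 = 6120.0 s
Step 2: Total = flux * area * time_s
Step 3: Total = 7.5 * 0.012 * 6120.0
Step 4: Total = 550.8 umol

550.8


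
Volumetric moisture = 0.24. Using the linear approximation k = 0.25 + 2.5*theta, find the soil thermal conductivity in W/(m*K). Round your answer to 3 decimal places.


Step 1: k = 0.25 + 2.5 * theta
Step 2: k = 0.25 + 2.5 * 0.24
Step 3: k = 0.25 + 0.6
Step 4: k = 0.85 W/(m*K)

0.85


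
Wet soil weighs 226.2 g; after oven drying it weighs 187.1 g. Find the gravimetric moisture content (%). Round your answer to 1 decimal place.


Step 1: Water mass = wet - dry = 226.2 - 187.1 = 39.1 g
Step 2: w = 100 * water mass / dry mass
Step 3: w = 100 * 39.1 / 187.1 = 20.9%

20.9


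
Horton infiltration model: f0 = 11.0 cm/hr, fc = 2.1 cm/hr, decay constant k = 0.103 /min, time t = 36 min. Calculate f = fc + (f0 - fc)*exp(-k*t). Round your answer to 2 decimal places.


Step 1: f = fc + (f0 - fc) * exp(-k * t)
Step 2: exp(-0.103 * 36) = 0.024527
Step 3: f = 2.1 + (11.0 - 2.1) * 0.024527
Step 4: f = 2.1 + 8.9 * 0.024527
Step 5: f = 2.32 cm/hr

2.32


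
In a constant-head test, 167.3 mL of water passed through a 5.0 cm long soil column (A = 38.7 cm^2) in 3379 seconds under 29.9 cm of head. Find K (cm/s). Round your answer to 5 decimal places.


Step 1: K = Q * L / (A * t * h)
Step 2: Numerator = 167.3 * 5.0 = 836.5
Step 3: Denominator = 38.7 * 3379 * 29.9 = 3909942.27
Step 4: K = 836.5 / 3909942.27 = 0.00021 cm/s

0.00021


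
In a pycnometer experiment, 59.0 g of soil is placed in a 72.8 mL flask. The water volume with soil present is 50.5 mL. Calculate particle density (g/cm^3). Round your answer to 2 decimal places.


Step 1: Volume of solids = flask volume - water volume with soil
Step 2: V_solids = 72.8 - 50.5 = 22.3 mL
Step 3: Particle density = mass / V_solids = 59.0 / 22.3 = 2.65 g/cm^3

2.65


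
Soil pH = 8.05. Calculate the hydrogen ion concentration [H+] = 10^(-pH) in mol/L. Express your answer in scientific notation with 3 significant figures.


Step 1: [H+] = 10^(-pH)
Step 2: [H+] = 10^(-8.05)
Step 3: [H+] = 8.91e-09 mol/L

8.91e-09


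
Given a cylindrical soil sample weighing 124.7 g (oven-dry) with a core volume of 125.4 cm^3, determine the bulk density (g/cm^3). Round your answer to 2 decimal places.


Step 1: Identify the formula: BD = dry mass / volume
Step 2: Substitute values: BD = 124.7 / 125.4
Step 3: BD = 0.99 g/cm^3

0.99


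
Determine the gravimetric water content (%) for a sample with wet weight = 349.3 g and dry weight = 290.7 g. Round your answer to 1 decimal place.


Step 1: Water mass = wet - dry = 349.3 - 290.7 = 58.6 g
Step 2: w = 100 * water mass / dry mass
Step 3: w = 100 * 58.6 / 290.7 = 20.2%

20.2


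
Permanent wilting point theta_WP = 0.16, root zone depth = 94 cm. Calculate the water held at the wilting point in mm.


Step 1: Water (mm) = theta_WP * depth * 10
Step 2: Water = 0.16 * 94 * 10
Step 3: Water = 150.4 mm

150.4


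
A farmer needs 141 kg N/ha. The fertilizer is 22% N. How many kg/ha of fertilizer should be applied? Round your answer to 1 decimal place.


Step 1: Fertilizer rate = target N / (N content / 100)
Step 2: Rate = 141 / (22 / 100)
Step 3: Rate = 141 / 0.22
Step 4: Rate = 640.9 kg/ha

640.9


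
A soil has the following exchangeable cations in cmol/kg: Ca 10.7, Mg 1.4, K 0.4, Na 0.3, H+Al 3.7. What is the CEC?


Step 1: CEC = Ca + Mg + K + Na + (H+Al)
Step 2: CEC = 10.7 + 1.4 + 0.4 + 0.3 + 3.7
Step 3: CEC = 16.5 cmol/kg

16.5


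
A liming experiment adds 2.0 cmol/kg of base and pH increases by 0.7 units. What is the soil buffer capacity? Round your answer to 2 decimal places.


Step 1: BC = change in base / change in pH
Step 2: BC = 2.0 / 0.7
Step 3: BC = 2.86 cmol/(kg*pH unit)

2.86


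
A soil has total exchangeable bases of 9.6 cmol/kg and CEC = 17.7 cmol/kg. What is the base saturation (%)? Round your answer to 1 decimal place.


Step 1: BS = 100 * (sum of bases) / CEC
Step 2: BS = 100 * 9.6 / 17.7
Step 3: BS = 54.2%

54.2


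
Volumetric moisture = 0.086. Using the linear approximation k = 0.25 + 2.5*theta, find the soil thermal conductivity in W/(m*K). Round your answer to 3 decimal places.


Step 1: k = 0.25 + 2.5 * theta
Step 2: k = 0.25 + 2.5 * 0.086
Step 3: k = 0.25 + 0.215
Step 4: k = 0.465 W/(m*K)

0.465


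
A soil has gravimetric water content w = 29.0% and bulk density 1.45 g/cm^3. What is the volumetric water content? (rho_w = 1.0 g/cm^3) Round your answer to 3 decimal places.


Step 1: theta = (w / 100) * BD / rho_w
Step 2: theta = (29.0 / 100) * 1.45 / 1.0
Step 3: theta = 0.29 * 1.45
Step 4: theta = 0.421

0.421


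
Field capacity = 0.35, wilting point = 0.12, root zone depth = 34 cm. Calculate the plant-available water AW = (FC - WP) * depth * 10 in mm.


Step 1: Available water = (FC - WP) * depth * 10
Step 2: AW = (0.35 - 0.12) * 34 * 10
Step 3: AW = 0.23 * 34 * 10
Step 4: AW = 78.2 mm

78.2


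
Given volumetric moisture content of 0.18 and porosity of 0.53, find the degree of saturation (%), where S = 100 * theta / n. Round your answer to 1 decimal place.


Step 1: S = 100 * theta_v / n
Step 2: S = 100 * 0.18 / 0.53
Step 3: S = 34.0%

34.0


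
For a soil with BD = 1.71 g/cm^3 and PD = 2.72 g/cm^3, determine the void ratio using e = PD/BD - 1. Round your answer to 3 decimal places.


Step 1: e = PD / BD - 1
Step 2: e = 2.72 / 1.71 - 1
Step 3: e = 1.59064 - 1
Step 4: e = 0.591

0.591


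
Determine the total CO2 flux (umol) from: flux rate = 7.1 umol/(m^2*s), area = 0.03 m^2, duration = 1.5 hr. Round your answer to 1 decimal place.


Step 1: Convert time to seconds: 1.5 hr * 3600 = 5400.0 s
Step 2: Total = flux * area * time_s
Step 3: Total = 7.1 * 0.03 * 5400.0
Step 4: Total = 1150.2 umol

1150.2


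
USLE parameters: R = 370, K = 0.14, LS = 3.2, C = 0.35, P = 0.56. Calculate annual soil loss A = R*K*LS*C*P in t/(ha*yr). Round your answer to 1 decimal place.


Step 1: A = R * K * LS * C * P
Step 2: R * K = 370 * 0.14 = 51.8
Step 3: (R*K) * LS = 51.8 * 3.2 = 165.76
Step 4: * C * P = 165.76 * 0.35 * 0.56 = 32.5
Step 5: A = 32.5 t/(ha*yr)

32.5


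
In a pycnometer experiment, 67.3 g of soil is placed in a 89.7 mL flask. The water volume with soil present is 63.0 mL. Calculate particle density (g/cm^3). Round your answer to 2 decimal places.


Step 1: Volume of solids = flask volume - water volume with soil
Step 2: V_solids = 89.7 - 63.0 = 26.7 mL
Step 3: Particle density = mass / V_solids = 67.3 / 26.7 = 2.52 g/cm^3

2.52


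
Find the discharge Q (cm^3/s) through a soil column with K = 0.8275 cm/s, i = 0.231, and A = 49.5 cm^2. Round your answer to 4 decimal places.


Step 1: Apply Darcy's law: Q = K * i * A
Step 2: Q = 0.8275 * 0.231 * 49.5
Step 3: Q = 9.462 cm^3/s

9.462


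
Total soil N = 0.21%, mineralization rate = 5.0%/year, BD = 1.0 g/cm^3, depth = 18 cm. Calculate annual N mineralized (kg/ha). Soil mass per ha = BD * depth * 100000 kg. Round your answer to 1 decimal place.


Step 1: Soil mass per ha = BD * depth * 100000 = 1.0 * 18 * 100000 = 1800000 kg
Step 2: Total N pool = soil mass * N%/100 = 1800000 * 0.21/100 = 3780.0 kg/ha
Step 3: N mineralized = N pool * rate%/100 = 3780.0 * 5.0/100 = 189.0 kg/ha/yr

189.0


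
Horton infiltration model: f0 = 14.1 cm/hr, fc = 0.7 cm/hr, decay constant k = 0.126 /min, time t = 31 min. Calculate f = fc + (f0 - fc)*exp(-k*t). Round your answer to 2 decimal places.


Step 1: f = fc + (f0 - fc) * exp(-k * t)
Step 2: exp(-0.126 * 31) = 0.020121
Step 3: f = 0.7 + (14.1 - 0.7) * 0.020121
Step 4: f = 0.7 + 13.4 * 0.020121
Step 5: f = 0.97 cm/hr

0.97


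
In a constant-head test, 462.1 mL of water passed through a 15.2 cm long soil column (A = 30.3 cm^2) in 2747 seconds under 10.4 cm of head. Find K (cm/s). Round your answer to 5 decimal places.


Step 1: K = Q * L / (A * t * h)
Step 2: Numerator = 462.1 * 15.2 = 7023.92
Step 3: Denominator = 30.3 * 2747 * 10.4 = 865634.64
Step 4: K = 7023.92 / 865634.64 = 0.00811 cm/s

0.00811


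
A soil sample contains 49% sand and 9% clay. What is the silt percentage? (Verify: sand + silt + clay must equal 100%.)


Step 1: sand + silt + clay = 100%
Step 2: silt = 100 - sand - clay
Step 3: silt = 100 - 49 - 9
Step 4: silt = 42%

42


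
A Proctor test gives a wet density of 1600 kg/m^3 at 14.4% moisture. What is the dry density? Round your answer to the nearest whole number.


Step 1: Dry density = wet density / (1 + w/100)
Step 2: Dry density = 1600 / (1 + 14.4/100)
Step 3: Dry density = 1600 / 1.144
Step 4: Dry density = 1399 kg/m^3

1399


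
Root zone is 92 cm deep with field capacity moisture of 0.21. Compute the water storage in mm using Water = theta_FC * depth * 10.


Step 1: Water (mm) = theta_FC * depth (cm) * 10
Step 2: Water = 0.21 * 92 * 10
Step 3: Water = 193.2 mm

193.2


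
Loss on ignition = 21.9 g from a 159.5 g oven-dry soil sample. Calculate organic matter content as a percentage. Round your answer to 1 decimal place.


Step 1: OM% = 100 * LOI / sample mass
Step 2: OM = 100 * 21.9 / 159.5
Step 3: OM = 13.7%

13.7


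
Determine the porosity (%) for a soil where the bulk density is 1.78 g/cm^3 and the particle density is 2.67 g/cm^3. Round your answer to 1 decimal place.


Step 1: Formula: n = 100 * (1 - BD / PD)
Step 2: n = 100 * (1 - 1.78 / 2.67)
Step 3: n = 100 * (1 - 0.66667)
Step 4: n = 33.3%

33.3


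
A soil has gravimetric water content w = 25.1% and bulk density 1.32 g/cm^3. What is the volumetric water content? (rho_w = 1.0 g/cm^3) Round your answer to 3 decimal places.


Step 1: theta = (w / 100) * BD / rho_w
Step 2: theta = (25.1 / 100) * 1.32 / 1.0
Step 3: theta = 0.251 * 1.32
Step 4: theta = 0.331

0.331


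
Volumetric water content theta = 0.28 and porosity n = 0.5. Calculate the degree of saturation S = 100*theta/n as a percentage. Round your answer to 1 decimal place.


Step 1: S = 100 * theta_v / n
Step 2: S = 100 * 0.28 / 0.5
Step 3: S = 56.0%

56.0


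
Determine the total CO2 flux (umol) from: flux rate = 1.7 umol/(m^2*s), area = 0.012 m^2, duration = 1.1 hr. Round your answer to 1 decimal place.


Step 1: Convert time to seconds: 1.1 hr * 3600 = 3960.0 s
Step 2: Total = flux * area * time_s
Step 3: Total = 1.7 * 0.012 * 3960.0
Step 4: Total = 80.8 umol

80.8


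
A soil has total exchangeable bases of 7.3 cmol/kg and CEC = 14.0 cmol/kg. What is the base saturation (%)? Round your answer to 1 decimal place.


Step 1: BS = 100 * (sum of bases) / CEC
Step 2: BS = 100 * 7.3 / 14.0
Step 3: BS = 52.1%

52.1


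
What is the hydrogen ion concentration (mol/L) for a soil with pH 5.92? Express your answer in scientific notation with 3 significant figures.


Step 1: [H+] = 10^(-pH)
Step 2: [H+] = 10^(-5.92)
Step 3: [H+] = 1.20e-06 mol/L

1.20e-06


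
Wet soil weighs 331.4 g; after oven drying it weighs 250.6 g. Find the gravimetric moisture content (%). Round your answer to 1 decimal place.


Step 1: Water mass = wet - dry = 331.4 - 250.6 = 80.8 g
Step 2: w = 100 * water mass / dry mass
Step 3: w = 100 * 80.8 / 250.6 = 32.2%

32.2


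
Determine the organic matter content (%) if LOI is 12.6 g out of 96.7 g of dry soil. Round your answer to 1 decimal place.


Step 1: OM% = 100 * LOI / sample mass
Step 2: OM = 100 * 12.6 / 96.7
Step 3: OM = 13.0%

13.0


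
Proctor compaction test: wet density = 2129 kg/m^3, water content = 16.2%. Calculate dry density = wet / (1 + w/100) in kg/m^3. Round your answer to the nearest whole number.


Step 1: Dry density = wet density / (1 + w/100)
Step 2: Dry density = 2129 / (1 + 16.2/100)
Step 3: Dry density = 2129 / 1.162
Step 4: Dry density = 1832 kg/m^3

1832


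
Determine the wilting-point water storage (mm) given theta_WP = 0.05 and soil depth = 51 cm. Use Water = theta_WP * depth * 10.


Step 1: Water (mm) = theta_WP * depth * 10
Step 2: Water = 0.05 * 51 * 10
Step 3: Water = 25.5 mm

25.5


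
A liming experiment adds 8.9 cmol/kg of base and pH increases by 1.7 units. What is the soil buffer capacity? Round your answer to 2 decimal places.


Step 1: BC = change in base / change in pH
Step 2: BC = 8.9 / 1.7
Step 3: BC = 5.24 cmol/(kg*pH unit)

5.24


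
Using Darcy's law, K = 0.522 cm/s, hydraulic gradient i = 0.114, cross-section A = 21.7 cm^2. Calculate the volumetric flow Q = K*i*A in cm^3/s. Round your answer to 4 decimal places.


Step 1: Apply Darcy's law: Q = K * i * A
Step 2: Q = 0.522 * 0.114 * 21.7
Step 3: Q = 1.2913 cm^3/s

1.2913


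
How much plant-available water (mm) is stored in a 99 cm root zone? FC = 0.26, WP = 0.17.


Step 1: Available water = (FC - WP) * depth * 10
Step 2: AW = (0.26 - 0.17) * 99 * 10
Step 3: AW = 0.09 * 99 * 10
Step 4: AW = 89.1 mm

89.1


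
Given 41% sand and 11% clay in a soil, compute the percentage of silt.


Step 1: sand + silt + clay = 100%
Step 2: silt = 100 - sand - clay
Step 3: silt = 100 - 41 - 11
Step 4: silt = 48%

48


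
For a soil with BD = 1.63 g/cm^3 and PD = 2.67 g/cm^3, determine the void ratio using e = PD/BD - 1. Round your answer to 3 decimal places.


Step 1: e = PD / BD - 1
Step 2: e = 2.67 / 1.63 - 1
Step 3: e = 1.63804 - 1
Step 4: e = 0.638

0.638


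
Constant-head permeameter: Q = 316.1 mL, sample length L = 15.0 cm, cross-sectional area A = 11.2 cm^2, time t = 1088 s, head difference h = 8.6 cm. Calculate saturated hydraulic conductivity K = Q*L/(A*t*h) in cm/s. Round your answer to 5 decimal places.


Step 1: K = Q * L / (A * t * h)
Step 2: Numerator = 316.1 * 15.0 = 4741.5
Step 3: Denominator = 11.2 * 1088 * 8.6 = 104796.16
Step 4: K = 4741.5 / 104796.16 = 0.04524 cm/s

0.04524


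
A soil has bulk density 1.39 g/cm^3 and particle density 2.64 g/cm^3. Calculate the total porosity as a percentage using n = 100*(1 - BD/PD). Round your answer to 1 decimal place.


Step 1: Formula: n = 100 * (1 - BD / PD)
Step 2: n = 100 * (1 - 1.39 / 2.64)
Step 3: n = 100 * (1 - 0.52652)
Step 4: n = 47.3%

47.3


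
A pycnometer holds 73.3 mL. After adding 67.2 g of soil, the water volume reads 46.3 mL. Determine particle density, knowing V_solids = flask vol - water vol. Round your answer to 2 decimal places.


Step 1: Volume of solids = flask volume - water volume with soil
Step 2: V_solids = 73.3 - 46.3 = 27.0 mL
Step 3: Particle density = mass / V_solids = 67.2 / 27.0 = 2.49 g/cm^3

2.49


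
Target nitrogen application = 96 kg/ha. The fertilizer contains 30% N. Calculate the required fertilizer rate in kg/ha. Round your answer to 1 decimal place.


Step 1: Fertilizer rate = target N / (N content / 100)
Step 2: Rate = 96 / (30 / 100)
Step 3: Rate = 96 / 0.3
Step 4: Rate = 320.0 kg/ha

320.0


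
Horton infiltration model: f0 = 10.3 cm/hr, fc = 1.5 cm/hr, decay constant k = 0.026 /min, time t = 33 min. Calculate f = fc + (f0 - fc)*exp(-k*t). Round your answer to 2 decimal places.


Step 1: f = fc + (f0 - fc) * exp(-k * t)
Step 2: exp(-0.026 * 33) = 0.424009
Step 3: f = 1.5 + (10.3 - 1.5) * 0.424009
Step 4: f = 1.5 + 8.8 * 0.424009
Step 5: f = 5.23 cm/hr

5.23


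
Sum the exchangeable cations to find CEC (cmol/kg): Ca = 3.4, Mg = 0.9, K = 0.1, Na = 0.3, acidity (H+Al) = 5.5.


Step 1: CEC = Ca + Mg + K + Na + (H+Al)
Step 2: CEC = 3.4 + 0.9 + 0.1 + 0.3 + 5.5
Step 3: CEC = 10.2 cmol/kg

10.2


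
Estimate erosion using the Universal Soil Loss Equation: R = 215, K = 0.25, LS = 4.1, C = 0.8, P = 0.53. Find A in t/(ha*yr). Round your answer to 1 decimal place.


Step 1: A = R * K * LS * C * P
Step 2: R * K = 215 * 0.25 = 53.75
Step 3: (R*K) * LS = 53.75 * 4.1 = 220.375
Step 4: * C * P = 220.375 * 0.8 * 0.53 = 93.4
Step 5: A = 93.4 t/(ha*yr)

93.4


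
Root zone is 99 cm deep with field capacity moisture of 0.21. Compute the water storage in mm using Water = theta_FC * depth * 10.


Step 1: Water (mm) = theta_FC * depth (cm) * 10
Step 2: Water = 0.21 * 99 * 10
Step 3: Water = 207.9 mm

207.9


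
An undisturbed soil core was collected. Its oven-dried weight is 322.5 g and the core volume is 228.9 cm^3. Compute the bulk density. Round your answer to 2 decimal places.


Step 1: Identify the formula: BD = dry mass / volume
Step 2: Substitute values: BD = 322.5 / 228.9
Step 3: BD = 1.41 g/cm^3

1.41


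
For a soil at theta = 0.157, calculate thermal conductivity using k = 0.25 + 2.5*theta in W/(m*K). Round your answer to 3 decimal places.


Step 1: k = 0.25 + 2.5 * theta
Step 2: k = 0.25 + 2.5 * 0.157
Step 3: k = 0.25 + 0.393
Step 4: k = 0.643 W/(m*K)

0.643


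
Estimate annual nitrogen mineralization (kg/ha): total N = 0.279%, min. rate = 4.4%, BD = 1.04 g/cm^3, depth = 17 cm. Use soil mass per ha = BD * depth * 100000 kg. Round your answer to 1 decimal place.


Step 1: Soil mass per ha = BD * depth * 100000 = 1.04 * 17 * 100000 = 1768000 kg
Step 2: Total N pool = soil mass * N%/100 = 1768000 * 0.279/100 = 4932.72 kg/ha
Step 3: N mineralized = N pool * rate%/100 = 4932.72 * 4.4/100 = 217.0 kg/ha/yr

217.0


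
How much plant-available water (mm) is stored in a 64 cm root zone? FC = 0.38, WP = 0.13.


Step 1: Available water = (FC - WP) * depth * 10
Step 2: AW = (0.38 - 0.13) * 64 * 10
Step 3: AW = 0.25 * 64 * 10
Step 4: AW = 160.0 mm

160.0


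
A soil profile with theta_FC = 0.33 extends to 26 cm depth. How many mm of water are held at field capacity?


Step 1: Water (mm) = theta_FC * depth (cm) * 10
Step 2: Water = 0.33 * 26 * 10
Step 3: Water = 85.8 mm

85.8


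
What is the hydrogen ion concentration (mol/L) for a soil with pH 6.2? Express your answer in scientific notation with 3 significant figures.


Step 1: [H+] = 10^(-pH)
Step 2: [H+] = 10^(-6.2)
Step 3: [H+] = 6.31e-07 mol/L

6.31e-07
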